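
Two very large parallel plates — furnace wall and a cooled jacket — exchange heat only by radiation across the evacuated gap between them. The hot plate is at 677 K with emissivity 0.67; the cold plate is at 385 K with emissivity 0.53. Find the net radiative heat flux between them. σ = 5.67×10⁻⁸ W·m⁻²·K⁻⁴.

q ≈ 4480 W/m²

For two infinite grey parallel plates, q = σ(T₁⁴ − T₂⁴)/(1/ε₁ + 1/ε₂ − 1).
T₁⁴ − T₂⁴ = 2.101×10¹¹ − 2.197×10¹⁰ = 1.881×10¹¹ K⁴.
1/ε₁ + 1/ε₂ − 1 = 1.493 + 1.887 − 1 = 2.379.
q = 5.67×10⁻⁸ × 1.881×10¹¹ / 2.379.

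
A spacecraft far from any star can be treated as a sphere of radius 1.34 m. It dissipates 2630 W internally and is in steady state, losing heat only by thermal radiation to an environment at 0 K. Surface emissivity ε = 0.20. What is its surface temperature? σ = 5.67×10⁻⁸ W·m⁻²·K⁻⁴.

Steady state: internal power = radiated power, P = εσA T⁴.
Radiating area A = 4πr² = 22.56 m².
T⁴ = P/(εσA) = 2630/(0.20·5.67×10⁻⁸·22.56) = 1.028×10¹⁰ K⁴.
T = (1.028×10¹⁰)^(1/4).

T ≈ 318 K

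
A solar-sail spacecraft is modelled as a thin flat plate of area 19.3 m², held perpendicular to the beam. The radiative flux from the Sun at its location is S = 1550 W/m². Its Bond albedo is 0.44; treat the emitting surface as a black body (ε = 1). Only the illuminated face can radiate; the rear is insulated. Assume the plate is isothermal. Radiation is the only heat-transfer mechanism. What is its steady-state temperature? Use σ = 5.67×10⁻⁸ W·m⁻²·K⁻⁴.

T ≈ 352 K

At equilibrium, absorbed power = emitted power.
Absorbing cross-section = A = 19.30 m²; emitting surface = A = 19.30 m² (ratio 1).
(1−a)S·A_cross = εσ·A_surf·T⁴  ⇒  T⁴ = (1−a)S/(1σ).
T⁴ = 0.560·1550/(1·5.67×10⁻⁸) = 1.531×10¹⁰ K⁴.
T = (1.531×10¹⁰)^(1/4).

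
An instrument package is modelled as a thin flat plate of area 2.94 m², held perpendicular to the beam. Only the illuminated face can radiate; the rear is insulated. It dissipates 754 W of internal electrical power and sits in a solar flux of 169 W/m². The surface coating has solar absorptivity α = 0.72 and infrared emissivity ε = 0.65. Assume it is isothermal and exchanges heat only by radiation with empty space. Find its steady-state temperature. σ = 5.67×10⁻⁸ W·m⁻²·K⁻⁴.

T ≈ 318 K

At steady state, absorbed solar power + internal power = radiated power.
Absorbed: α·S·A_cross = 0.72·169·2.940 = 357.7 W (cross-section A).
Total input = 357.7 + 754 = 1112 W.
Radiated: εσ·A_surf·T⁴ with A_surf = A = 2.940 m².
T⁴ = 1112/(0.65·5.67×10⁻⁸·2.940) = 1.026×10¹⁰ K⁴.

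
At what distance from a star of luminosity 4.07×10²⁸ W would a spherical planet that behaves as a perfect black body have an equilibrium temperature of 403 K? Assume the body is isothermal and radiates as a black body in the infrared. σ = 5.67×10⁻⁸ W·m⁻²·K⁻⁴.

For an isothermal black-emitting sphere, (1−a)S·πr² = σ·4πr²·T⁴ ⇒ S = 4σT⁴/(1−a).
S = 4·5.67×10⁻⁸·(403)⁴/1.00 = 5982 W/m².
Flux falls as S = L/(4πd²), so d = √(L/(4πS)) = √(4.07×10²⁸/(4π·5982)).

d ≈ 7.36×10¹¹ m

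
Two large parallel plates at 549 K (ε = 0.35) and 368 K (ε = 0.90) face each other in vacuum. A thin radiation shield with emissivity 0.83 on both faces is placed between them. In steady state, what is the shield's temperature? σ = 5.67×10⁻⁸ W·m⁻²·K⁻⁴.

In steady state the net flux on the hot side equals that on the cold side.
σ(T₁⁴−T_s⁴)/D₁ = σ(T_s⁴−T₂⁴)/D₂, with D₁ = 1/ε₁+1/ε_s−1 = 3.062, D₂ = 1/ε_s+1/ε₂−1 = 1.316.
Solve for T_s⁴: T_s⁴ = (D₂·T₁⁴ + D₁·T₂⁴)/(D₁+D₂) = 4.013×10¹⁰ K⁴.

T_s ≈ 448 K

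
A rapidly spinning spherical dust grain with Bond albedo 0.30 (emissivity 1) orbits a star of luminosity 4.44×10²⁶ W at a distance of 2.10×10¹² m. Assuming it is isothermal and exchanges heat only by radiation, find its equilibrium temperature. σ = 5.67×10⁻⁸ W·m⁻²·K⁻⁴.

First find the stellar flux at distance d: S = L/(4πd²) = 4.44×10²⁶/(4π·(2.10×10¹²)²) = 8.012 W/m².
For an isothermal sphere, absorbed (1−a)S·πr² = emitted σ·4πr²·T⁴, so T⁴ = (1−a)S/(4σ).
T⁴ = 0.700·8.012/(4·5.67×10⁻⁸) = 2.473×10⁷ K⁴.

T ≈ 70.5 K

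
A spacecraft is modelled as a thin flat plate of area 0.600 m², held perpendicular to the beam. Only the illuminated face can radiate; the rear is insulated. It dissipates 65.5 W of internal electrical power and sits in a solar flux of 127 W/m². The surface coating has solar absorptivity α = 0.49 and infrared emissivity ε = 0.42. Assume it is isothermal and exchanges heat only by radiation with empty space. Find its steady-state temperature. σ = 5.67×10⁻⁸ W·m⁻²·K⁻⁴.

At steady state, absorbed solar power + internal power = radiated power.
Absorbed: α·S·A_cross = 0.49·127·0.6000 = 37.34 W (cross-section A).
Total input = 37.34 + 65.5 = 102.8 W.
Radiated: εσ·A_surf·T⁴ with A_surf = A = 0.6000 m².
T⁴ = 102.8/(0.42·5.67×10⁻⁸·0.6000) = 7.197×10⁹ K⁴.

T ≈ 291 K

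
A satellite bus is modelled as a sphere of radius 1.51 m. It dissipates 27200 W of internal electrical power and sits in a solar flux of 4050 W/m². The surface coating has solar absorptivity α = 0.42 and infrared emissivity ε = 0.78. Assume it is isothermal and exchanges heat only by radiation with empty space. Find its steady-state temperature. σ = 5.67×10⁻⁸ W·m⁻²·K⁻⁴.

At steady state, absorbed solar power + internal power = radiated power.
Absorbed: α·S·A_cross = 0.42·4050·7.163 = 12180 W (cross-section πr²).
Total input = 12180 + 27200 = 39380 W.
Radiated: εσ·A_surf·T⁴ with A_surf = 4πr² = 28.65 m².
T⁴ = 39380/(0.78·5.67×10⁻⁸·28.65) = 3.108×10¹⁰ K⁴.

T ≈ 420 K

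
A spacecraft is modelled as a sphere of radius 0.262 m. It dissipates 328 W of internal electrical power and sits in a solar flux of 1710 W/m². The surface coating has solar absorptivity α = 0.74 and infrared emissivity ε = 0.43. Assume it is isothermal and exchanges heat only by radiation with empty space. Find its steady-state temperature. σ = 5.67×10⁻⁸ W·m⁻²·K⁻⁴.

T ≈ 411 K

At steady state, absorbed solar power + internal power = radiated power.
Absorbed: α·S·A_cross = 0.74·1710·0.2157 = 272.9 W (cross-section πr²).
Total input = 272.9 + 328 = 600.9 W.
Radiated: εσ·A_surf·T⁴ with A_surf = 4πr² = 0.8626 m².
T⁴ = 600.9/(0.43·5.67×10⁻⁸·0.8626) = 2.857×10¹⁰ K⁴.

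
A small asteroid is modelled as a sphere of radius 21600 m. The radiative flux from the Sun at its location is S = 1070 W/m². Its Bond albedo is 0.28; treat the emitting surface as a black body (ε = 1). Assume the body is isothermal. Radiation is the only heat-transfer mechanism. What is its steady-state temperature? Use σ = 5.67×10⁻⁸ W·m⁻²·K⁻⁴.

T ≈ 241 K

At equilibrium, absorbed power = emitted power.
Absorbing cross-section = πr² = 1.466×10⁹ m²; emitting surface = 4πr² = 5.863×10⁹ m² (ratio 4).
(1−a)S·A_cross = εσ·A_surf·T⁴  ⇒  T⁴ = (1−a)S/(4σ).
T⁴ = 0.720·1070/(4·5.67×10⁻⁸) = 3.397×10⁹ K⁴.
T = (3.397×10⁹)^(1/4).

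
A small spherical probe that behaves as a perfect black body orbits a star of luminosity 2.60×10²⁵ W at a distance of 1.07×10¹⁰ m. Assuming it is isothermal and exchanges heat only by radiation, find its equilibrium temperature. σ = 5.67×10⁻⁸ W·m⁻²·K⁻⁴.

T ≈ 531 K

First find the stellar flux at distance d: S = L/(4πd²) = 2.60×10²⁵/(4π·(1.07×10¹⁰)²) = 18070 W/m².
For an isothermal sphere, absorbed (1−a)S·πr² = emitted σ·4πr²·T⁴, so T⁴ = (1−a)S/(4σ).
T⁴ = 1.00·18070/(4·5.67×10⁻⁸) = 7.968×10¹⁰ K⁴.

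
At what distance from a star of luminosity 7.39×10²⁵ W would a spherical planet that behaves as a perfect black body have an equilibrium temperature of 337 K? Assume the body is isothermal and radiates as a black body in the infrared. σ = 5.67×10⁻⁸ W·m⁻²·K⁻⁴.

For an isothermal black-emitting sphere, (1−a)S·πr² = σ·4πr²·T⁴ ⇒ S = 4σT⁴/(1−a).
S = 4·5.67×10⁻⁸·(337)⁴/1.00 = 2925 W/m².
Flux falls as S = L/(4πd²), so d = √(L/(4πS)) = √(7.39×10²⁵/(4π·2925)).

d ≈ 4.48×10¹⁰ m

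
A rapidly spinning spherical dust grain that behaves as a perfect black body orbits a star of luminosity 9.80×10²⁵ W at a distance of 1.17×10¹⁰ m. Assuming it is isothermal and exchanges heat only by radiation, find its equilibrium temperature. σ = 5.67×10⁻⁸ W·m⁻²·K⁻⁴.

T ≈ 708 K

First find the stellar flux at distance d: S = L/(4πd²) = 9.80×10²⁵/(4π·(1.17×10¹⁰)²) = 56970 W/m².
For an isothermal sphere, absorbed (1−a)S·πr² = emitted σ·4πr²·T⁴, so T⁴ = (1−a)S/(4σ).
T⁴ = 1.00·56970/(4·5.67×10⁻⁸) = 2.512×10¹¹ K⁴.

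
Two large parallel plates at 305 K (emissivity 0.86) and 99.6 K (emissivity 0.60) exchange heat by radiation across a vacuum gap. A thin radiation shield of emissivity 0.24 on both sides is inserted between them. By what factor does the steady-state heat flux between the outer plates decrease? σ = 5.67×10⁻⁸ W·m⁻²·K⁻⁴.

Without shield: q₀ = σΔ(T⁴)/(1/ε₁+1/ε₂−1) with denominator 1.829.
With shield the two gaps are in series; the resistances add: (1/ε₁+1/ε_s−1)+(1/ε_s+1/ε₂−1) = 4.329+4.833 = 9.163.
Heat-flux ratio q₀/q = 9.163/1.829.

factor ≈ 5.01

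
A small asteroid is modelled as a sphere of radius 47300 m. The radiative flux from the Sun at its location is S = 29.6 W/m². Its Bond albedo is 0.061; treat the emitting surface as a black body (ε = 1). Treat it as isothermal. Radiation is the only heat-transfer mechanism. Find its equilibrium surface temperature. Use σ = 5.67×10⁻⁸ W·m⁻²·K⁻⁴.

T ≈ 105 K

At equilibrium, absorbed power = emitted power.
Absorbing cross-section = πr² = 7.029×10⁹ m²; emitting surface = 4πr² = 2.811×10¹⁰ m² (ratio 4).
(1−a)S·A_cross = εσ·A_surf·T⁴  ⇒  T⁴ = (1−a)S/(4σ).
T⁴ = 0.939·29.6/(4·5.67×10⁻⁸) = 1.226×10⁸ K⁴.
T = (1.226×10⁸)^(1/4).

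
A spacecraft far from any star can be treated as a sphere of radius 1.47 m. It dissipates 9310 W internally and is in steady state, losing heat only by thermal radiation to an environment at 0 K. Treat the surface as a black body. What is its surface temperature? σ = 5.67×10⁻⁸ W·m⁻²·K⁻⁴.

Steady state: internal power = radiated power, P = εσA T⁴.
Radiating area A = 4πr² = 27.15 m².
T⁴ = P/(εσA) = 9310/(1.0·5.67×10⁻⁸·27.15) = 6.047×10⁹ K⁴.
T = (6.047×10⁹)^(1/4).

T ≈ 279 K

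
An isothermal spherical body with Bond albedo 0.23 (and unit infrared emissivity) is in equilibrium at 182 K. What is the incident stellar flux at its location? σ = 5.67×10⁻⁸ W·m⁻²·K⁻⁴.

S ≈ 323 W/m²

(1−a)S·πr² = σ·4πr²·T⁴ ⇒ S = 4σT⁴/(1−a).
S = 4·5.67×10⁻⁸·1.097×10⁹/0.770.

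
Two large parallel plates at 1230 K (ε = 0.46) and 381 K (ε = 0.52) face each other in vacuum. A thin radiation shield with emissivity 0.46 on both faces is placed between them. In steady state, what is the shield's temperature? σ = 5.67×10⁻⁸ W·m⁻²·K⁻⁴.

In steady state the net flux on the hot side equals that on the cold side.
σ(T₁⁴−T_s⁴)/D₁ = σ(T_s⁴−T₂⁴)/D₂, with D₁ = 1/ε₁+1/ε_s−1 = 3.348, D₂ = 1/ε_s+1/ε₂−1 = 3.097.
Solve for T_s⁴: T_s⁴ = (D₂·T₁⁴ + D₁·T₂⁴)/(D₁+D₂) = 1.111×10¹² K⁴.

T_s ≈ 1030 K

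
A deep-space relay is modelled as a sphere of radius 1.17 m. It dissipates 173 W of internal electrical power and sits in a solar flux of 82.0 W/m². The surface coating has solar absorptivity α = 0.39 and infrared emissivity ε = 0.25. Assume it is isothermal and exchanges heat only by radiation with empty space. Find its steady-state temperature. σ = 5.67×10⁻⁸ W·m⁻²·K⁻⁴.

At steady state, absorbed solar power + internal power = radiated power.
Absorbed: α·S·A_cross = 0.39·82.0·4.301 = 137.5 W (cross-section πr²).
Total input = 137.5 + 173 = 310.5 W.
Radiated: εσ·A_surf·T⁴ with A_surf = 4πr² = 17.20 m².
T⁴ = 310.5/(0.25·5.67×10⁻⁸·17.20) = 1.274×10⁹ K⁴.

T ≈ 189 K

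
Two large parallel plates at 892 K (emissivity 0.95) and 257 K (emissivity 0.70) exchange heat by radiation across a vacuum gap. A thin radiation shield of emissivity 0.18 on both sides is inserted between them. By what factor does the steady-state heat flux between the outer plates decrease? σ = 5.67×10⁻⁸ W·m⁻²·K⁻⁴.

factor ≈ 7.83

Without shield: q₀ = σΔ(T⁴)/(1/ε₁+1/ε₂−1) with denominator 1.481.
With shield the two gaps are in series; the resistances add: (1/ε₁+1/ε_s−1)+(1/ε_s+1/ε₂−1) = 5.608+5.984 = 11.59.
Heat-flux ratio q₀/q = 11.59/1.481.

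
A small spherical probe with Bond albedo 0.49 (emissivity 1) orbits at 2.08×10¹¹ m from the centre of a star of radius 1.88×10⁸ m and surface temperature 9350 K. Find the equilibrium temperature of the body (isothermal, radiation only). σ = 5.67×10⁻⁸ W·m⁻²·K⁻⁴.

The star's surface emits σT_*⁴; at distance d the flux is S = σT_*⁴(R_*/d)².
S = 5.67×10⁻⁸·(9350)⁴·(1.88×10⁸/2.08×10¹¹)² = 354.0 W/m².
For an isothermal sphere T⁴ = (1−a)S/(4σ) = 7.961×10⁸ K⁴.

T ≈ 168 K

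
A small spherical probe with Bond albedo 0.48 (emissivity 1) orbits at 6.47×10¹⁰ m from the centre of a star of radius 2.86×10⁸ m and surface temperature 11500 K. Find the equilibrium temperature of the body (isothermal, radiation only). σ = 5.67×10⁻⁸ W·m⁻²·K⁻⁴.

The star's surface emits σT_*⁴; at distance d the flux is S = σT_*⁴(R_*/d)².
S = 5.67×10⁻⁸·(11500)⁴·(2.86×10⁸/6.47×10¹⁰)² = 19380 W/m².
For an isothermal sphere T⁴ = (1−a)S/(4σ) = 4.443×10¹⁰ K⁴.

T ≈ 459 K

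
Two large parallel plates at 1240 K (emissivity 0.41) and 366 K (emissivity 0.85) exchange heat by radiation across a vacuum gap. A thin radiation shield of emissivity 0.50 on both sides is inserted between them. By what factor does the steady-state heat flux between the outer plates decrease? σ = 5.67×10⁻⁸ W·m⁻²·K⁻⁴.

Without shield: q₀ = σΔ(T⁴)/(1/ε₁+1/ε₂−1) with denominator 2.615.
With shield the two gaps are in series; the resistances add: (1/ε₁+1/ε_s−1)+(1/ε_s+1/ε₂−1) = 3.439+2.176 = 5.615.
Heat-flux ratio q₀/q = 5.615/2.615.

factor ≈ 2.15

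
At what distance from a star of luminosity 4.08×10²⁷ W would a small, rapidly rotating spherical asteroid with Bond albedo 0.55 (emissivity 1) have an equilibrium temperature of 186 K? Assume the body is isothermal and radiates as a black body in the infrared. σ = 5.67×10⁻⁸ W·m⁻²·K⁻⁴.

d ≈ 7.34×10¹¹ m

For an isothermal black-emitting sphere, (1−a)S·πr² = σ·4πr²·T⁴ ⇒ S = 4σT⁴/(1−a).
S = 4·5.67×10⁻⁸·(186)⁴/0.450 = 603.2 W/m².
Flux falls as S = L/(4πd²), so d = √(L/(4πS)) = √(4.08×10²⁷/(4π·603.2)).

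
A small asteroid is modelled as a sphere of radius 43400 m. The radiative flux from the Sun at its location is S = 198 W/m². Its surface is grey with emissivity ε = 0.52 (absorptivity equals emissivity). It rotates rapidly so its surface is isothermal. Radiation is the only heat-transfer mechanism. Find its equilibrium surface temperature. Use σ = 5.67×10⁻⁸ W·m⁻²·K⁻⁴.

T ≈ 172 K

At equilibrium, absorbed power = emitted power.
Absorbing cross-section = πr² = 5.917×10⁹ m²; emitting surface = 4πr² = 2.367×10¹⁰ m² (ratio 4).
εS·A_cross = εσ·A_surf·T⁴  ⇒  T⁴ = S/(4σ)   (ε cancels).
T⁴ = 198/(4·5.67×10⁻⁸) = 8.730×10⁸ K⁴.
T = (8.730×10⁸)^(1/4).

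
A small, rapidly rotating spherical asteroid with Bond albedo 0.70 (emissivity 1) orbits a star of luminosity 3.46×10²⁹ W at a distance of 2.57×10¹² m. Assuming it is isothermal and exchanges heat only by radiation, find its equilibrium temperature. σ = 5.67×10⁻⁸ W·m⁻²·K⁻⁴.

T ≈ 273 K

First find the stellar flux at distance d: S = L/(4πd²) = 3.46×10²⁹/(4π·(2.57×10¹²)²) = 4169 W/m².
For an isothermal sphere, absorbed (1−a)S·πr² = emitted σ·4πr²·T⁴, so T⁴ = (1−a)S/(4σ).
T⁴ = 0.300·4169/(4·5.67×10⁻⁸) = 5.514×10⁹ K⁴.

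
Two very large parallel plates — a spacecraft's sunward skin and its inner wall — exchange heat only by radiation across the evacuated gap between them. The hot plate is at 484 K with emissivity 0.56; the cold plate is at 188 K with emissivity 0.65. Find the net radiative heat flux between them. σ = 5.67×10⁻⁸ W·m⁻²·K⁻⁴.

q ≈ 1310 W/m²

For two infinite grey parallel plates, q = σ(T₁⁴ − T₂⁴)/(1/ε₁ + 1/ε₂ − 1).
T₁⁴ − T₂⁴ = 5.488×10¹⁰ − 1.249×10⁹ = 5.363×10¹⁰ K⁴.
1/ε₁ + 1/ε₂ − 1 = 1.786 + 1.538 − 1 = 2.324.
q = 5.67×10⁻⁸ × 5.363×10¹⁰ / 2.324.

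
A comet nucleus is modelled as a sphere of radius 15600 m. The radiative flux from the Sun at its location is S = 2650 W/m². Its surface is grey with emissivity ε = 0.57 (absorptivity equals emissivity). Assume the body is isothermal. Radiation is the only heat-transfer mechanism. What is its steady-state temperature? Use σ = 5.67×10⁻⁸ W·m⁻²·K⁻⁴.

T ≈ 329 K

At equilibrium, absorbed power = emitted power.
Absorbing cross-section = πr² = 7.645×10⁸ m²; emitting surface = 4πr² = 3.058×10⁹ m² (ratio 4).
εS·A_cross = εσ·A_surf·T⁴  ⇒  T⁴ = S/(4σ)   (ε cancels).
T⁴ = 2650/(4·5.67×10⁻⁸) = 1.168×10¹⁰ K⁴.
T = (1.168×10¹⁰)^(1/4).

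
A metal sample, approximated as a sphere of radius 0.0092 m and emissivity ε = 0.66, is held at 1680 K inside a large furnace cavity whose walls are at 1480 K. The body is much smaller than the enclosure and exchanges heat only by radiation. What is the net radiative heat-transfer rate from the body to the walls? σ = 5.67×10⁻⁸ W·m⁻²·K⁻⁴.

For a small grey body in a large enclosure: P_net = εσA(T_body⁴ − T_wall⁴).
A = 4πr² = 0.001064 m²; T_body⁴ − T_wall⁴ = 7.966×10¹² − 4.798×10¹² = 3.168×10¹² K⁴.
|P_net| = 0.66·5.67×10⁻⁸·0.001064·3.168×10¹².

P_net ≈ 126 W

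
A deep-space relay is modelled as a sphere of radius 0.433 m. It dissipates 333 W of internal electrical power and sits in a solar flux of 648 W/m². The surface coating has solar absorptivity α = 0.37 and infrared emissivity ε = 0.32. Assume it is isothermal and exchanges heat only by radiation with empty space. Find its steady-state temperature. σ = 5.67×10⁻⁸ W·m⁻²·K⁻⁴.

At steady state, absorbed solar power + internal power = radiated power.
Absorbed: α·S·A_cross = 0.37·648·0.5890 = 141.2 W (cross-section πr²).
Total input = 141.2 + 333 = 474.2 W.
Radiated: εσ·A_surf·T⁴ with A_surf = 4πr² = 2.356 m².
T⁴ = 474.2/(0.32·5.67×10⁻⁸·2.356) = 1.109×10¹⁰ K⁴.

T ≈ 325 K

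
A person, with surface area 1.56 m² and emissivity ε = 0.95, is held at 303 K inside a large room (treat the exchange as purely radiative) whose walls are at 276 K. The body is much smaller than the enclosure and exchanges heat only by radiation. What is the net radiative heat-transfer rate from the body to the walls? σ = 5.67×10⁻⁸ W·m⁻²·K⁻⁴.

P_net ≈ 221 W

For a small grey body in a large enclosure: P_net = εσA(T_body⁴ − T_wall⁴).
A = 1.56 m²; T_body⁴ − T_wall⁴ = 8.429×10⁹ − 5.803×10⁹ = 2.626×10⁹ K⁴.
|P_net| = 0.95·5.67×10⁻⁸·1.560·2.626×10⁹.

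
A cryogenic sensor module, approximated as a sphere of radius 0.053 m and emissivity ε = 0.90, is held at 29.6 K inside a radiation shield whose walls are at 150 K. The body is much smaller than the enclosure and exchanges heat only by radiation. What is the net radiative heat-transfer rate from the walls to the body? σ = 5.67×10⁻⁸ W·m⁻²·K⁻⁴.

P_net ≈ 0.911 W

For a small grey body in a large enclosure: P_net = εσA(T_body⁴ − T_wall⁴).
A = 4πr² = 0.03530 m²; T_body⁴ − T_wall⁴ = 7.677×10⁵ − 5.062×10⁸ = -5.055×10⁸ K⁴.
|P_net| = 0.90·5.67×10⁻⁸·0.03530·5.055×10⁸.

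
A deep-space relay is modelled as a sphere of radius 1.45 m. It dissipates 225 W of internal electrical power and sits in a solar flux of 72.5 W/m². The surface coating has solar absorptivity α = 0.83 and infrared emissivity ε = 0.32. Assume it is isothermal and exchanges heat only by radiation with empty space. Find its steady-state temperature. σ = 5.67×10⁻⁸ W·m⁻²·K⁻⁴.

T ≈ 190 K

At steady state, absorbed solar power + internal power = radiated power.
Absorbed: α·S·A_cross = 0.83·72.5·6.605 = 397.5 W (cross-section πr²).
Total input = 397.5 + 225 = 622.5 W.
Radiated: εσ·A_surf·T⁴ with A_surf = 4πr² = 26.42 m².
T⁴ = 622.5/(0.32·5.67×10⁻⁸·26.42) = 1.298×10⁹ K⁴.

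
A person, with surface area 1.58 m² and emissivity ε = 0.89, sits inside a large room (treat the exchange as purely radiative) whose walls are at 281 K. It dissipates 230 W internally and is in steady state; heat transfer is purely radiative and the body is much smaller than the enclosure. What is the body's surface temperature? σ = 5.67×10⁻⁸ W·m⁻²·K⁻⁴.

T ≈ 309 K

For a small grey body in a large enclosure, net radiated power = εσA(T⁴ − T_w⁴).
Steady state: P = εσA(T⁴ − T_w⁴) with A = 1.58 m².
T⁴ = P/(εσA) + T_w⁴ = 230/(0.89·5.67×10⁻⁸·1.580) + (281)⁴
    = 2.885×10⁹ + 6.235×10⁹ = 9.120×10⁹ K⁴.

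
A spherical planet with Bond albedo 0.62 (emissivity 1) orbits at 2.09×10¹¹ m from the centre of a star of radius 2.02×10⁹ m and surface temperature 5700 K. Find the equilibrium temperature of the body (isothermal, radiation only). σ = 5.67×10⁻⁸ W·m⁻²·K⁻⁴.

T ≈ 311 K

The star's surface emits σT_*⁴; at distance d the flux is S = σT_*⁴(R_*/d)².
S = 5.67×10⁻⁸·(5700)⁴·(2.02×10⁹/2.09×10¹¹)² = 5591 W/m².
For an isothermal sphere T⁴ = (1−a)S/(4σ) = 9.368×10⁹ K⁴.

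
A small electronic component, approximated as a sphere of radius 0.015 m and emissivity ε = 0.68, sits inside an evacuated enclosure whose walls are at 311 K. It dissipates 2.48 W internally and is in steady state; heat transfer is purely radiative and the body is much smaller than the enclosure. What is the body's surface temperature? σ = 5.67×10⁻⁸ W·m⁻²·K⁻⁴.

T ≈ 423 K

For a small grey body in a large enclosure, net radiated power = εσA(T⁴ − T_w⁴).
Steady state: P = εσA(T⁴ − T_w⁴) with A = 4πr² = 0.002827 m².
T⁴ = P/(εσA) + T_w⁴ = 2.48/(0.68·5.67×10⁻⁸·0.002827) + (311)⁴
    = 2.275×10¹⁰ + 9.355×10⁹ = 3.210×10¹⁰ K⁴.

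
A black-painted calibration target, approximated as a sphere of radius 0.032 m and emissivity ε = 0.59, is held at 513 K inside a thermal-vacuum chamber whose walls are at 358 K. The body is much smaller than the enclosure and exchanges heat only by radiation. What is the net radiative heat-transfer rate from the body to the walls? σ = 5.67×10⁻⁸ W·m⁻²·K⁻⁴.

For a small grey body in a large enclosure: P_net = εσA(T_body⁴ − T_wall⁴).
A = 4πr² = 0.01287 m²; T_body⁴ − T_wall⁴ = 6.926×10¹⁰ − 1.643×10¹⁰ = 5.283×10¹⁰ K⁴.
|P_net| = 0.59·5.67×10⁻⁸·0.01287·5.283×10¹⁰.

P_net ≈ 22.7 W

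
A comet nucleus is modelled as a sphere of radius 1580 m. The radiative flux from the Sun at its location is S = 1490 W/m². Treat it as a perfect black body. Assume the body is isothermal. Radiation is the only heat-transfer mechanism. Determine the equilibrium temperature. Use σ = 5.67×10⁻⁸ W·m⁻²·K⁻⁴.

At equilibrium, absorbed power = emitted power.
Absorbing cross-section = πr² = 7.843×10⁶ m²; emitting surface = 4πr² = 3.137×10⁷ m² (ratio 4).
S·A_cross = εσ·A_surf·T⁴  ⇒  T⁴ = S/(4σ).
T⁴ = 1.00·1490/(4·5.67×10⁻⁸) = 6.570×10⁹ K⁴.
T = (6.570×10⁹)^(1/4).

T ≈ 285 K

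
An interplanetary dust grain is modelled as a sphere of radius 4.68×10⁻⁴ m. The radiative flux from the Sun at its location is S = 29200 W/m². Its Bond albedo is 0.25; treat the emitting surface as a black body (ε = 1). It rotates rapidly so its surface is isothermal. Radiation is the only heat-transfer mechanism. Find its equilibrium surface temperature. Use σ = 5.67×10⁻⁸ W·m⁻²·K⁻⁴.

At equilibrium, absorbed power = emitted power.
Absorbing cross-section = πr² = 6.881×10⁻⁷ m²; emitting surface = 4πr² = 2.752×10⁻⁶ m² (ratio 4).
(1−a)S·A_cross = εσ·A_surf·T⁴  ⇒  T⁴ = (1−a)S/(4σ).
T⁴ = 0.750·29200/(4·5.67×10⁻⁸) = 9.656×10¹⁰ K⁴.
T = (9.656×10¹⁰)^(1/4).

T ≈ 557 K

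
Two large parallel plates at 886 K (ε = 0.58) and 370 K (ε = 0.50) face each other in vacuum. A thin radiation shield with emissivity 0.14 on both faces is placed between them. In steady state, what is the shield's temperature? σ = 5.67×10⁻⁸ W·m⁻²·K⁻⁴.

In steady state the net flux on the hot side equals that on the cold side.
σ(T₁⁴−T_s⁴)/D₁ = σ(T_s⁴−T₂⁴)/D₂, with D₁ = 1/ε₁+1/ε_s−1 = 7.867, D₂ = 1/ε_s+1/ε₂−1 = 8.143.
Solve for T_s⁴: T_s⁴ = (D₂·T₁⁴ + D₁·T₂⁴)/(D₁+D₂) = 3.226×10¹¹ K⁴.

T_s ≈ 754 K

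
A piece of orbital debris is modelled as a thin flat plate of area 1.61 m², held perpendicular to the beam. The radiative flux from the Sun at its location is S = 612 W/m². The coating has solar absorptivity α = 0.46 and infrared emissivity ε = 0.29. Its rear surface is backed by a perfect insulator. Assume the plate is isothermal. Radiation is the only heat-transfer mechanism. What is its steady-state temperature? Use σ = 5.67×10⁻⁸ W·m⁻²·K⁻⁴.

T ≈ 362 K

At equilibrium, absorbed power = emitted power.
Absorbing cross-section = A = 1.610 m²; emitting surface = A = 1.610 m² (ratio 1).
αS·A_cross = εσ·A_surf·T⁴  ⇒  T⁴ = αS/(ε·1σ).
T⁴ = 0.460·612/(0.29·1·5.67×10⁻⁸) = 1.712×10¹⁰ K⁴.
T = (1.712×10¹⁰)^(1/4).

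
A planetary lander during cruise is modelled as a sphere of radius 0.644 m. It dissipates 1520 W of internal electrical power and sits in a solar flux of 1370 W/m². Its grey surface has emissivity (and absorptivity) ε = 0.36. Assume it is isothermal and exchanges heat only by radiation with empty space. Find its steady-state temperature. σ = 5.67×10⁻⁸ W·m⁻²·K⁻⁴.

T ≈ 378 K

At steady state, absorbed solar power + internal power = radiated power.
Absorbed: α·S·A_cross = 0.36·1370·1.303 = 642.6 W (cross-section πr²).
Total input = 642.6 + 1520 = 2163 W.
Radiated: εσ·A_surf·T⁴ with A_surf = 4πr² = 5.212 m².
T⁴ = 2163/(0.36·5.67×10⁻⁸·5.212) = 2.033×10¹⁰ K⁴.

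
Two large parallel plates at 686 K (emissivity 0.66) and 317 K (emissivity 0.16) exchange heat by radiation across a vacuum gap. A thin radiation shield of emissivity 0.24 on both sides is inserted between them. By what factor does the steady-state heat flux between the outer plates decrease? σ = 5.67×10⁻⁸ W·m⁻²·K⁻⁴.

factor ≈ 2.08

Without shield: q₀ = σΔ(T⁴)/(1/ε₁+1/ε₂−1) with denominator 6.765.
With shield the two gaps are in series; the resistances add: (1/ε₁+1/ε_s−1)+(1/ε_s+1/ε₂−1) = 4.682+9.417 = 14.10.
Heat-flux ratio q₀/q = 14.10/6.765.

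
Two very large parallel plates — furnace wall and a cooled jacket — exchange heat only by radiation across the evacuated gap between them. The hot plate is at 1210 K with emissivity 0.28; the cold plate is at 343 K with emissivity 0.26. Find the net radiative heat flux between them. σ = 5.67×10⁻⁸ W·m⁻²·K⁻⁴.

q ≈ 18800 W/m²

For two infinite grey parallel plates, q = σ(T₁⁴ − T₂⁴)/(1/ε₁ + 1/ε₂ − 1).
T₁⁴ − T₂⁴ = 2.144×10¹² − 1.384×10¹⁰ = 2.130×10¹² K⁴.
1/ε₁ + 1/ε₂ − 1 = 3.571 + 3.846 − 1 = 6.418.
q = 5.67×10⁻⁸ × 2.130×10¹² / 6.418.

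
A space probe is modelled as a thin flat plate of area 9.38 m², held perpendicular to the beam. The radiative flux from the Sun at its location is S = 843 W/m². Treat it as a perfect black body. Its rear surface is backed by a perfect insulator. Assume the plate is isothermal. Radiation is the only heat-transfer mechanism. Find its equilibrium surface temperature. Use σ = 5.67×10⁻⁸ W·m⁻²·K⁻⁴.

T ≈ 349 K

At equilibrium, absorbed power = emitted power.
Absorbing cross-section = A = 9.380 m²; emitting surface = A = 9.380 m² (ratio 1).
S·A_cross = εσ·A_surf·T⁴  ⇒  T⁴ = S/(1σ).
T⁴ = 1.00·843/(1·5.67×10⁻⁸) = 1.487×10¹⁰ K⁴.
T = (1.487×10¹⁰)^(1/4).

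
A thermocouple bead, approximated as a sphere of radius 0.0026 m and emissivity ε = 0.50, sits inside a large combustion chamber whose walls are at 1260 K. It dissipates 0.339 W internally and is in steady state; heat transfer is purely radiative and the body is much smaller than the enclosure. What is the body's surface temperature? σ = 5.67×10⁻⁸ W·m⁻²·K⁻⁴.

T ≈ 1280 K

For a small grey body in a large enclosure, net radiated power = εσA(T⁴ − T_w⁴).
Steady state: P = εσA(T⁴ − T_w⁴) with A = 4πr² = 8.495×10⁻⁵ m².
T⁴ = P/(εσA) + T_w⁴ = 0.339/(0.50·5.67×10⁻⁸·8.495×10⁻⁵) + (1260)⁴
    = 1.408×10¹¹ + 2.520×10¹² = 2.661×10¹² K⁴.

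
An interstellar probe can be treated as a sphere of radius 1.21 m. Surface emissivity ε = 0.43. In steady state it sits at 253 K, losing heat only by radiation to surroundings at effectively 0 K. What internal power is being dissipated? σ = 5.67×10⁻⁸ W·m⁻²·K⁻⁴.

Steady state: P = εσA T⁴.
A = 4πr² = 18.40 m²; T⁴ = (253)⁴ = 4.097×10⁹ K⁴.
P = 0.43 × 5.67×10⁻⁸ × 18.40 × 4.097×10⁹.

P ≈ 1840 W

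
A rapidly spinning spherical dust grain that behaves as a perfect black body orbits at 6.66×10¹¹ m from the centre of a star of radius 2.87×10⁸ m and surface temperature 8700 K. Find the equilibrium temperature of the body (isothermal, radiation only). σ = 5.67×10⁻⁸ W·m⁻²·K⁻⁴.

T ≈ 128 K

The star's surface emits σT_*⁴; at distance d the flux is S = σT_*⁴(R_*/d)².
S = 5.67×10⁻⁸·(8700)⁴·(2.87×10⁸/6.66×10¹¹)² = 60.32 W/m².
For an isothermal sphere T⁴ = (1−a)S/(4σ) = 2.660×10⁸ K⁴.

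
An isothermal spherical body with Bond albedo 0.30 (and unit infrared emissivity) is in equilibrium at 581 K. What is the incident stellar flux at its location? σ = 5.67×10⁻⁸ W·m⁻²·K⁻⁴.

(1−a)S·πr² = σ·4πr²·T⁴ ⇒ S = 4σT⁴/(1−a).
S = 4·5.67×10⁻⁸·1.139×10¹¹/0.700.

S ≈ 36900 W/m²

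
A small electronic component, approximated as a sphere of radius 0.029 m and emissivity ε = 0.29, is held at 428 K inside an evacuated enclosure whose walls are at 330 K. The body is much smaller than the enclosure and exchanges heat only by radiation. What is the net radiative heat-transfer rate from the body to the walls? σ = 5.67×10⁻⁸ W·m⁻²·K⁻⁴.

P_net ≈ 3.77 W

For a small grey body in a large enclosure: P_net = εσA(T_body⁴ − T_wall⁴).
A = 4πr² = 0.01057 m²; T_body⁴ − T_wall⁴ = 3.356×10¹⁰ − 1.186×10¹⁰ = 2.170×10¹⁰ K⁴.
|P_net| = 0.29·5.67×10⁻⁸·0.01057·2.170×10¹⁰.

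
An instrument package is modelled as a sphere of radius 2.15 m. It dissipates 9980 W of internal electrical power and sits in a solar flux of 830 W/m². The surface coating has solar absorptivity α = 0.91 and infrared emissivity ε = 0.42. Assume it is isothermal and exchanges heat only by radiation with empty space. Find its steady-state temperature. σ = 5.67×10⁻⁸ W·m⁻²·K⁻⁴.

T ≈ 351 K

At steady state, absorbed solar power + internal power = radiated power.
Absorbed: α·S·A_cross = 0.91·830·14.52 = 10970 W (cross-section πr²).
Total input = 10970 + 9980 = 20950 W.
Radiated: εσ·A_surf·T⁴ with A_surf = 4πr² = 58.09 m².
T⁴ = 20950/(0.42·5.67×10⁻⁸·58.09) = 1.514×10¹⁰ K⁴.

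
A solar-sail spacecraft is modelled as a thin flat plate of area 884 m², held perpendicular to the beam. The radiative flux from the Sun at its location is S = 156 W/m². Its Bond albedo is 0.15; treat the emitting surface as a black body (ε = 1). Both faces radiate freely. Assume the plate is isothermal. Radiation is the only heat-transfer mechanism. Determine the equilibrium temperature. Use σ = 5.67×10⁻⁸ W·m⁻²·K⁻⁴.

T ≈ 185 K

At equilibrium, absorbed power = emitted power.
Absorbing cross-section = A = 884.0 m²; emitting surface = 2A = 1768 m² (ratio 2).
(1−a)S·A_cross = εσ·A_surf·T⁴  ⇒  T⁴ = (1−a)S/(2σ).
T⁴ = 0.850·156/(2·5.67×10⁻⁸) = 1.169×10⁹ K⁴.
T = (1.169×10⁹)^(1/4).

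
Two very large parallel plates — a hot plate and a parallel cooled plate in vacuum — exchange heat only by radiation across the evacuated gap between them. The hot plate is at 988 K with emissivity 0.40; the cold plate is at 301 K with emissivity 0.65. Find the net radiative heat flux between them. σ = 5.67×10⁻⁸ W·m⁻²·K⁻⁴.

For two infinite grey parallel plates, q = σ(T₁⁴ − T₂⁴)/(1/ε₁ + 1/ε₂ − 1).
T₁⁴ − T₂⁴ = 9.529×10¹¹ − 8.209×10⁹ = 9.446×10¹¹ K⁴.
1/ε₁ + 1/ε₂ − 1 = 2.500 + 1.538 − 1 = 3.038.
q = 5.67×10⁻⁸ × 9.446×10¹¹ / 3.038.

q ≈ 17600 W/m²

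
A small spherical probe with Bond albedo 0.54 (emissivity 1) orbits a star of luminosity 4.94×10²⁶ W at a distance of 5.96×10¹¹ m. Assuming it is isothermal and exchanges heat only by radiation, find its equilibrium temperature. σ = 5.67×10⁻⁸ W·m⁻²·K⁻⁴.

T ≈ 122 K

First find the stellar flux at distance d: S = L/(4πd²) = 4.94×10²⁶/(4π·(5.96×10¹¹)²) = 110.7 W/m².
For an isothermal sphere, absorbed (1−a)S·πr² = emitted σ·4πr²·T⁴, so T⁴ = (1−a)S/(4σ).
T⁴ = 0.460·110.7/(4·5.67×10⁻⁸) = 2.245×10⁸ K⁴.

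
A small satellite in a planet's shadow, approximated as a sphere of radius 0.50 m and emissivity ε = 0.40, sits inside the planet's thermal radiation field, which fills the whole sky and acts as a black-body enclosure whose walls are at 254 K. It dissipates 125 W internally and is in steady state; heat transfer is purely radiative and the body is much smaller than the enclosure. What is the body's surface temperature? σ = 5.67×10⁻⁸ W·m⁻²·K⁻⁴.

For a small grey body in a large enclosure, net radiated power = εσA(T⁴ − T_w⁴).
Steady state: P = εσA(T⁴ − T_w⁴) with A = 4πr² = 3.142 m².
T⁴ = P/(εσA) + T_w⁴ = 125/(0.40·5.67×10⁻⁸·3.142) + (254)⁴
    = 1.754×10⁹ + 4.162×10⁹ = 5.917×10⁹ K⁴.

T ≈ 277 K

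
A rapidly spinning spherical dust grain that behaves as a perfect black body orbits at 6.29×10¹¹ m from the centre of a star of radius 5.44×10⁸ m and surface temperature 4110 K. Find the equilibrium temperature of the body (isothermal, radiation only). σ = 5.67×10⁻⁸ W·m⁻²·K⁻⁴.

T ≈ 85.5 K

The star's surface emits σT_*⁴; at distance d the flux is S = σT_*⁴(R_*/d)².
S = 5.67×10⁻⁸·(4110)⁴·(5.44×10⁸/6.29×10¹¹)² = 12.10 W/m².
For an isothermal sphere T⁴ = (1−a)S/(4σ) = 5.336×10⁷ K⁴.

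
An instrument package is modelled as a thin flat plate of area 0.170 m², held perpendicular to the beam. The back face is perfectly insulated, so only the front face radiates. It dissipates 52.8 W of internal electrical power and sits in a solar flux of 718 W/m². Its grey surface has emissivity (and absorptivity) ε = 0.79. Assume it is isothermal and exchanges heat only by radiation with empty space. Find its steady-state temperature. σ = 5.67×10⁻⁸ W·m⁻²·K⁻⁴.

At steady state, absorbed solar power + internal power = radiated power.
Absorbed: α·S·A_cross = 0.79·718·0.1700 = 96.43 W (cross-section A).
Total input = 96.43 + 52.8 = 149.2 W.
Radiated: εσ·A_surf·T⁴ with A_surf = A = 0.1700 m².
T⁴ = 149.2/(0.79·5.67×10⁻⁸·0.1700) = 1.960×10¹⁰ K⁴.

T ≈ 374 K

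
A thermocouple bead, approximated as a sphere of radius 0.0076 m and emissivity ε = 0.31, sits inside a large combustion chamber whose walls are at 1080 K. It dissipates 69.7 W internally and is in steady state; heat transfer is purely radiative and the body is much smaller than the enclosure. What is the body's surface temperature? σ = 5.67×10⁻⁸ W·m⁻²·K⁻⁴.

For a small grey body in a large enclosure, net radiated power = εσA(T⁴ − T_w⁴).
Steady state: P = εσA(T⁴ − T_w⁴) with A = 4πr² = 7.258×10⁻⁴ m².
T⁴ = P/(εσA) + T_w⁴ = 69.7/(0.31·5.67×10⁻⁸·7.258×10⁻⁴) + (1080)⁴
    = 5.463×10¹² + 1.360×10¹² = 6.824×10¹² K⁴.

T ≈ 1620 K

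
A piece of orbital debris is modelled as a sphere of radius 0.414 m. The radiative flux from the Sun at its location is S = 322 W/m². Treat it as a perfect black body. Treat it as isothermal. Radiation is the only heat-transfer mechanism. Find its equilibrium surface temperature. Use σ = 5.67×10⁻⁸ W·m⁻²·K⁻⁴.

T ≈ 194 K

At equilibrium, absorbed power = emitted power.
Absorbing cross-section = πr² = 0.5385 m²; emitting surface = 4πr² = 2.154 m² (ratio 4).
S·A_cross = εσ·A_surf·T⁴  ⇒  T⁴ = S/(4σ).
T⁴ = 1.00·322/(4·5.67×10⁻⁸) = 1.420×10⁹ K⁴.
T = (1.420×10⁹)^(1/4).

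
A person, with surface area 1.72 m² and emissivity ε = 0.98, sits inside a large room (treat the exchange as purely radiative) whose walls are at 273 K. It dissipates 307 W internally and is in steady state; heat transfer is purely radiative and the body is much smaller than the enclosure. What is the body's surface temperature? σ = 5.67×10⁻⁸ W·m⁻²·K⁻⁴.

For a small grey body in a large enclosure, net radiated power = εσA(T⁴ − T_w⁴).
Steady state: P = εσA(T⁴ − T_w⁴) with A = 1.72 m².
T⁴ = P/(εσA) + T_w⁴ = 307/(0.98·5.67×10⁻⁸·1.720) + (273)⁴
    = 3.212×10⁹ + 5.555×10⁹ = 8.767×10⁹ K⁴.

T ≈ 306 K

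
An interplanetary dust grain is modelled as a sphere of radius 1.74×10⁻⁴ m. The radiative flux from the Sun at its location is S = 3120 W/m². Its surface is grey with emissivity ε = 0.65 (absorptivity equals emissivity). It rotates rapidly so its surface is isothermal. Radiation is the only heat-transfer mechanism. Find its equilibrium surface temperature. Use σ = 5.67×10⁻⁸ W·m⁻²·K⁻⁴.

T ≈ 342 K

At equilibrium, absorbed power = emitted power.
Absorbing cross-section = πr² = 9.511×10⁻⁸ m²; emitting surface = 4πr² = 3.805×10⁻⁷ m² (ratio 4).
εS·A_cross = εσ·A_surf·T⁴  ⇒  T⁴ = S/(4σ)   (ε cancels).
T⁴ = 3120/(4·5.67×10⁻⁸) = 1.376×10¹⁰ K⁴.
T = (1.376×10¹⁰)^(1/4).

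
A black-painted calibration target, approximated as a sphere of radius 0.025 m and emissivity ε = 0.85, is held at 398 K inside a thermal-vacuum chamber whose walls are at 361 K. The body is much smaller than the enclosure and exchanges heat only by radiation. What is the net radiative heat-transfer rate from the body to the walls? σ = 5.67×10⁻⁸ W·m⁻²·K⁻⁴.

For a small grey body in a large enclosure: P_net = εσA(T_body⁴ − T_wall⁴).
A = 4πr² = 0.007854 m²; T_body⁴ − T_wall⁴ = 2.509×10¹⁰ − 1.698×10¹⁰ = 8.108×10⁹ K⁴.
|P_net| = 0.85·5.67×10⁻⁸·0.007854·8.108×10⁹.

P_net ≈ 3.07 W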